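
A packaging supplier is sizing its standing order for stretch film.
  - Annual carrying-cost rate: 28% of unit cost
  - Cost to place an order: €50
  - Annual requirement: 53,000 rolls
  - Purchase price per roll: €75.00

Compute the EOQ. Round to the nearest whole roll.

Carrying cost H = €75 × 28% = €21.0000/roll/yr
Q* = √(2·D·S / H) = √(2·53,000·50 / 21) = √252,381.0 ≈ 502.38

502 rolls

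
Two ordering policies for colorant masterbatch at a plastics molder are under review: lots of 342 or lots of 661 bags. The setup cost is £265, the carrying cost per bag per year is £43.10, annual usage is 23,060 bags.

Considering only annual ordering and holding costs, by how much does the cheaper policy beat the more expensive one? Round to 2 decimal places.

TC(Q) = (D/Q)S + (Q/2)H
TC(342) = (23,060/342)×265 + (342/2)×43.1 = £25,238.23
TC(661) = (23,060/661)×265 + (661/2)×43.1 = £23,489.48
Lots of 661 are cheaper by £1,748.75.

£1,748.75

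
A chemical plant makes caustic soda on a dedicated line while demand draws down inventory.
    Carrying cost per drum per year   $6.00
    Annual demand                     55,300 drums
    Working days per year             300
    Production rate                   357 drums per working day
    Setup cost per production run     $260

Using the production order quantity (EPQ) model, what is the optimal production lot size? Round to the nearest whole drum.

3,148 drums

Daily demand d = 55,300/300 = 184.333; p = 357; 1 − d/p = 0.48366
EPQ = √(2DS / (H(1 − d/p)))
    = √(2 × 55,300 × 260 / (6 × 0.48366)) ≈ 3,147.88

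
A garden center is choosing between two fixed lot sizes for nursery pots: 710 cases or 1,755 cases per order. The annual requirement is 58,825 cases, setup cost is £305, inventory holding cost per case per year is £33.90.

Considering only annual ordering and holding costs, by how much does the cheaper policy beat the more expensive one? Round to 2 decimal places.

£2,666.00

Annual cost at Q: ordering D·S/Q plus holding Q·H/2.
TC(710) = (58,825/710)×305 + (710/2)×33.9 = £37,304.39
TC(1,755) = (58,825/1,755)×305 + (1,755/2)×33.9 = £39,970.40
Cheaper: Q = 710.  Difference = £2,666.00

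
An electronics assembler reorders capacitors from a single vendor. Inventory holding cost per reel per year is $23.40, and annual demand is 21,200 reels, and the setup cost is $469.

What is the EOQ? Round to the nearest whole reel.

922 reels

Q* = √(2·D·S / H) = √(2·21,200·469 / 23.4) = √849,812.0 ≈ 921.85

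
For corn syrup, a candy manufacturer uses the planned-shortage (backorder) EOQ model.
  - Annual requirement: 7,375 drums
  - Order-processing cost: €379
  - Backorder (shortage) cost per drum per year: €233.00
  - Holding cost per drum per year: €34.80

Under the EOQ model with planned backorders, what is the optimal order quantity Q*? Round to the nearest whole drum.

Basic EOQ = √(2·7,375·379/34.8) = 400.798
Backorder adjustment √((H+b)/b) = √((34.8+233)/233) = 1.0721
Q* = 400.798 × 1.0721 ≈ 429.69

430 drums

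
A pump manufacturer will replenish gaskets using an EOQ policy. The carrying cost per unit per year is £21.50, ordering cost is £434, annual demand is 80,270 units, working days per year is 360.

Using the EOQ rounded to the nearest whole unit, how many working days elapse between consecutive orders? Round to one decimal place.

8.1 days

Optimal lot size Q* = (2 × 80,270 × £434 / £21.5)^½ ≈ 1,800.19 → Q = 1,800 units
T = Q/D × 360 days = 1,800/80,270 × 360 = 8.073 days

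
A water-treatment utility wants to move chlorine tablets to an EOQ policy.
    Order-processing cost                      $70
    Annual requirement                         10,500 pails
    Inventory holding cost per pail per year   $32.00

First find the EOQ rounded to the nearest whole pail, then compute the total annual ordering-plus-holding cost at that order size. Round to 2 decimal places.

$6,858.58

EOQ = √(2DS/H) = √(2 × 10,500 × 70 / 32)
    = √(45,937.50) ≈ 214.33 → Q = 214 pails
Ordering: D/Q × S = 10,500/214 × $70 = $3,434.58
Holding:  Q/2 × H = 214/2 × $32 = $3,424.00
Total = $3,434.58 + $3,424.00 = $6,858.58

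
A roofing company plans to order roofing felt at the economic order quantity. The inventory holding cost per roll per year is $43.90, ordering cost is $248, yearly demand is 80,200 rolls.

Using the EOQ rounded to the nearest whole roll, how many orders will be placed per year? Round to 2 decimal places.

Optimal lot size Q* = (2 × 80,200 × $248 / $43.9)^½ ≈ 951.91 → Q = 952
N = D/Q = 80,200/952 ≈ 84.244 orders/yr

84.24 orders per year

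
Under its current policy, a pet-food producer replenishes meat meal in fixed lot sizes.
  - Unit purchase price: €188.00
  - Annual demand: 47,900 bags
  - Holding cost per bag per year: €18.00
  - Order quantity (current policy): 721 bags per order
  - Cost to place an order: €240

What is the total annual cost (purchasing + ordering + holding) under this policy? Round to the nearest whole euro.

Annual ordering cost = (D/Q)·S = (47,900/721) × 240 = €15,944.52
Annual holding cost  = (Q/2)·H = (721/2) × 18 = €6,489.00
Purchase cost = D·C = 47,900 × 188 = €9,005,200.00
Total = €15,944.52 + €6,489.00 + €9,005,200.00 = €9,027,633.52

€9,027,634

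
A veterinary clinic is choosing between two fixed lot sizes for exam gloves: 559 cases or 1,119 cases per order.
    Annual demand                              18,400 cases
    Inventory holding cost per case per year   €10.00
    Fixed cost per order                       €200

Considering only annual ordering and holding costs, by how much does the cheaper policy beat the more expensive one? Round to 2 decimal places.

€494.53

TC(Q) = (D/Q)S + (Q/2)H
TC(559) = (18,400/559)×200 + (559/2)×10 = €9,378.18
TC(1,119) = (18,400/1,119)×200 + (1,119/2)×10 = €8,883.65
|ΔTC| = |€9,378.18 − €8,883.65| = €494.53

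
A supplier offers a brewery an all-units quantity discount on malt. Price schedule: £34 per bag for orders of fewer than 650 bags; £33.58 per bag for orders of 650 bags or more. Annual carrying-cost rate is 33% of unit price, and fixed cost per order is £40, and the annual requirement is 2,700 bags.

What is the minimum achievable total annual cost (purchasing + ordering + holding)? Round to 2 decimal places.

H₁ = 33%×£34 = £11.2200;  H₂ = 33%×£33.58 = £11.0814
EOQ₁ = √(2×2,700×40/11.2200) = 138.75  (< 650, feasible at tier 1)
EOQ₂ = √(2×2,700×40/11.0814) = 139.61  (< 650 → use Q = 650 at tier-2 price)
TC(tier 1 (EOQ₁), Q≈138.7) = £93,356.77
TC(tier 2, Q≈650.0) = £94,433.61
Minimum at tier 1 (EOQ₁): £93,356.77

£93,356.77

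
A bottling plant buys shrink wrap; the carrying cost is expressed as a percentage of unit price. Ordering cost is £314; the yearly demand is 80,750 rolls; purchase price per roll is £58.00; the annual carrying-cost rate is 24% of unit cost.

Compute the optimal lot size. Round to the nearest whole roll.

Carrying cost H = £58 × 24% = £13.9200/roll/yr
Q* = √(2·D·S / H) = √(2·80,750·314 / 13.92) = √3,643,031.6 ≈ 1,908.67

1,909 rolls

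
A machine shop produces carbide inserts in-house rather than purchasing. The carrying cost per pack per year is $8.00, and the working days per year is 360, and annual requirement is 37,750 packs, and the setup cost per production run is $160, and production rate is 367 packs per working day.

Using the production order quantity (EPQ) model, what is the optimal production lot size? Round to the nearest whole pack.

1,454 packs

Daily demand d = 37,750/360 = 104.861; p = 367; 1 − d/p = 0.71427
EPQ = √(2DS / (H(1 − d/p)))
    = √(2 × 37,750 × 160 / (8 × 0.71427)) ≈ 1,453.97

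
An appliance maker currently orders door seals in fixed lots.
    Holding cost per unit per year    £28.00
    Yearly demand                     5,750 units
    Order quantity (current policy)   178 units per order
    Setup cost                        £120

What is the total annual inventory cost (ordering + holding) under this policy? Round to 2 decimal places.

Orders/yr = 5,750/178 = 32.303; ordering cost = 32.303 × £120 = £3,876.40
Average inventory = 178/2 = 89; holding cost = 89 × £28 = £2,492.00
Total = £3,876.40 + £2,492.00 = £6,368.40

£6,368.40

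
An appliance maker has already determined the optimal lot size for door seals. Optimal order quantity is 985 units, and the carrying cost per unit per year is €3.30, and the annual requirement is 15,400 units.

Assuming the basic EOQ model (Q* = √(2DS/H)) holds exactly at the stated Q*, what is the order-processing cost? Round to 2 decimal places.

€103.95

From Q* = √(2DS/H) ⇒ Q*² = 2DS/H.
S = Q²H / (2D) = 985² × 3.3 / (2 × 15,400) = 103.9527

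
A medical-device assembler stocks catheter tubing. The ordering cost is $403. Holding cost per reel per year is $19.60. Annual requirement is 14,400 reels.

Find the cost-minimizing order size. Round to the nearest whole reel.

770 reels

EOQ = √(2DS/H) = √(2 × 14,400 × 403 / 19.6)
    = √(592,163.27) ≈ 769.52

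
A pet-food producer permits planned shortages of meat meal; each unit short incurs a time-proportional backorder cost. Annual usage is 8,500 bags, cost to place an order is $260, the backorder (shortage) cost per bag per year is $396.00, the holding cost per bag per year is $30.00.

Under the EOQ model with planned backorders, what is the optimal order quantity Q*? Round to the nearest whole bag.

398 bags

Basic EOQ = √(2·8,500·260/30) = 383.840
Backorder adjustment √((H+b)/b) = √((30+396)/396) = 1.0372
Q* = 383.840 × 1.0372 ≈ 398.11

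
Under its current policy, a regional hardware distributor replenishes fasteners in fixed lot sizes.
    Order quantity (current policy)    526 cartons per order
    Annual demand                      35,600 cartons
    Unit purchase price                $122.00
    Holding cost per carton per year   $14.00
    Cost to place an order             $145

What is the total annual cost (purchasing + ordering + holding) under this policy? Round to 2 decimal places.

Annual ordering cost = (D/Q)·S = (35,600/526) × 145 = $9,813.69
Annual holding cost  = (Q/2)·H = (526/2) × 14 = $3,682.00
Purchase cost = D·C = 35,600 × 122 = $4,343,200.00
Total = $9,813.69 + $3,682.00 + $4,343,200.00 = $4,356,695.69

$4,356,695.69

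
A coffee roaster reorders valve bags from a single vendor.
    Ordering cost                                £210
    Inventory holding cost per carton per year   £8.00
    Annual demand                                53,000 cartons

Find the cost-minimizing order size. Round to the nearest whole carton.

1,668 cartons

Q* = √(2·D·S / H) = √(2·53,000·210 / 8) = √2,782,500.0 ≈ 1,668.08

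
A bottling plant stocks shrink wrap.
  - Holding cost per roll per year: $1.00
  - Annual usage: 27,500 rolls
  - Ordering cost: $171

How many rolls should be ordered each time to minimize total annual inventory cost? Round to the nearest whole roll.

3,067 rolls

2DS/H = 2·27,500·171/1 = 9,405,000.00
EOQ = √9,405,000.00 ≈ 3,066.76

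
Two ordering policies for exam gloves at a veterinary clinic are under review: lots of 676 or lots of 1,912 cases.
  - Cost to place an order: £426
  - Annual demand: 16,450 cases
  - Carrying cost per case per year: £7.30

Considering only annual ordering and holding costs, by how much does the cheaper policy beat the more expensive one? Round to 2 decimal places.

For each Q, cost = (D/Q)·S + (Q/2)·H.
TC(676) = (16,450/676)×426 + (676/2)×7.3 = £12,833.82
TC(1,912) = (16,450/1,912)×426 + (1,912/2)×7.3 = £10,643.92
Cheaper: Q = 1,912.  Difference = £2,189.91

£2,189.91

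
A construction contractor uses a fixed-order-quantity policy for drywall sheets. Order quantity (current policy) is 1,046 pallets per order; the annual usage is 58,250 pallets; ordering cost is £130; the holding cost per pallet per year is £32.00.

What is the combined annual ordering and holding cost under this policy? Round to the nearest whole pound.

Ordering: D/Q × S = 58,250/1,046 × £130 = £7,239.48
Holding:  Q/2 × H = 1,046/2 × £32 = £16,736.00
Total = £7,239.48 + £16,736.00 = £23,975.48

£23,975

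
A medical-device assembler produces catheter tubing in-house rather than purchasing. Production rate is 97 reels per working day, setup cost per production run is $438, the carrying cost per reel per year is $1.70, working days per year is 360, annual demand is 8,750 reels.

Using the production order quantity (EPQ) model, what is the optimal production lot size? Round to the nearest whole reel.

2,453 reels

Daily demand d = 8,750/360 = 24.306; p = 97; 1 − d/p = 0.74943
EPQ = √(2DS / (H(1 − d/p)))
    = √(2 × 8,750 × 438 / (1.7 × 0.74943)) ≈ 2,452.83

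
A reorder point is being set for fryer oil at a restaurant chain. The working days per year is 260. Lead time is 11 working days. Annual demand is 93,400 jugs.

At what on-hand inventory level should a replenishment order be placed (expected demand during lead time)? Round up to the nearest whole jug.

3,952 jugs

Daily demand d = 93,400 / 260 = 359.231 jugs/day
Demand during lead time = 359.231 × 11 = 3,951.54
Reorder point = 3,951.54 → round up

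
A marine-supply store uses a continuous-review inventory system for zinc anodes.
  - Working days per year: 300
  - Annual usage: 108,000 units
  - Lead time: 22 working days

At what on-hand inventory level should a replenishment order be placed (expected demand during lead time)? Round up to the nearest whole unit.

Daily demand d = 108,000 / 300 = 360.000 units/day
Demand during lead time = 360.000 × 22 = 7,920.00
Reorder point = 7,920.00 → round up

7,920 units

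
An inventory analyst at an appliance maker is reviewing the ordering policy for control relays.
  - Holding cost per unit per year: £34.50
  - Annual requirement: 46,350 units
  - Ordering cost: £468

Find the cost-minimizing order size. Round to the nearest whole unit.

1,121 units

2DS/H = 2·46,350·468/34.5 = 1,257,495.65
EOQ = √1,257,495.65 ≈ 1,121.38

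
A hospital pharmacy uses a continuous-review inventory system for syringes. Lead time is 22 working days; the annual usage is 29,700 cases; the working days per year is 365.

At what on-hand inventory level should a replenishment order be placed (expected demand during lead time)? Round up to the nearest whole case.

Daily demand d = 29,700 / 365 = 81.370 cases/day
Demand during lead time = 81.370 × 22 = 1,790.14
Reorder point = 1,790.14 → round up

1,791 cases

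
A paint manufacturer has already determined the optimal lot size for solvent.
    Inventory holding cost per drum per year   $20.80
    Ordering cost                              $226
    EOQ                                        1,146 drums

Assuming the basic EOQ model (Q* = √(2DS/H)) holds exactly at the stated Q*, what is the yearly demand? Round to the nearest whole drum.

60,436 drums per year

EOQ relation: Q² = 2DS/H, so rearrange for the unknown.
D = Q²H / (2S) = 1,146² × 20.8 / (2 × 226) = 60,435.78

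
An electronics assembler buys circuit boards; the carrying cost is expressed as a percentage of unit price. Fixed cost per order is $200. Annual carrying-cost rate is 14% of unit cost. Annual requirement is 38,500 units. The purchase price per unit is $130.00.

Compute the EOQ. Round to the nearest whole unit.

Holding cost per unit per year: H = 14% × $130 = $18.2000
Q* = √(2·D·S / H) = √(2·38,500·200 / 18.2) = √846,153.8 ≈ 919.87

920 units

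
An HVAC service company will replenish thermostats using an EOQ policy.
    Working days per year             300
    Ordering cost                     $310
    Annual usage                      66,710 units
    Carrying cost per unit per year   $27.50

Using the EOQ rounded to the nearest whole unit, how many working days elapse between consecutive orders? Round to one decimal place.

5.5 days

Q* = √(2·D·S / H) = √(2·66,710·310 / 27.5) = √1,504,007.3 ≈ 1,226.38 → Q = 1,226 units
T = Q/D × 300 days = 1,226/66,710 × 300 = 5.513 days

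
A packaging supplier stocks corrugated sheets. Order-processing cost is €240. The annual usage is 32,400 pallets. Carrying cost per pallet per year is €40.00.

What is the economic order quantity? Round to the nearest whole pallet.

Q* = √(2·D·S / H) = √(2·32,400·240 / 40) = √388,800.0 ≈ 623.54

624 pallets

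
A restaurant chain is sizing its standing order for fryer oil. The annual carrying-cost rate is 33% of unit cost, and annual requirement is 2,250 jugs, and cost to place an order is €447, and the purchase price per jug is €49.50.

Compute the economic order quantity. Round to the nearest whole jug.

351 jugs

Holding cost per jug per year: H = 33% × €49.5 = €16.3350
Optimal lot size Q* = (2 × 2,250 × €447 / €16.335)^½ ≈ 350.91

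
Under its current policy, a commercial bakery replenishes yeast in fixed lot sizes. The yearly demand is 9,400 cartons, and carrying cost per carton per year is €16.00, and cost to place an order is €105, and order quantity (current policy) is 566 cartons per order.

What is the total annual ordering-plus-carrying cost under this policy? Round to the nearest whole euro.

Orders/yr = 9,400/566 = 16.608; ordering cost = 16.608 × €105 = €1,743.82
Average inventory = 566/2 = 283; holding cost = 283 × €16 = €4,528.00
Total = €1,743.82 + €4,528.00 = €6,271.82

€6,272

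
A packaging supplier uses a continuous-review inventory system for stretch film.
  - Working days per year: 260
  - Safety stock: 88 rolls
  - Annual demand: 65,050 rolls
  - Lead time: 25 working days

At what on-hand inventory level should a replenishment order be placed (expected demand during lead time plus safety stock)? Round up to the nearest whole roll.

Daily demand d = 65,050 / 260 = 250.192 rolls/day
Demand during lead time = 250.192 × 25 = 6,254.81
Reorder point = 6,254.81 + 88 = 6,342.81 → round up

6,343 rolls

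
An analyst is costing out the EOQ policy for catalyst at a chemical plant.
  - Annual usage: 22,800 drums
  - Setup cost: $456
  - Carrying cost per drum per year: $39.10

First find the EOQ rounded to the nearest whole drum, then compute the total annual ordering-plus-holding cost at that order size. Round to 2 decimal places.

$28,513.68

Optimal lot size Q* = (2 × 22,800 × $456 / $39.1)^½ ≈ 729.25 → Q = 729 drums
Annual ordering cost = (D/Q)·S = (22,800/729) × 456 = $14,261.73
Annual holding cost  = (Q/2)·H = (729/2) × 39.1 = $14,251.95
Total = $14,261.73 + $14,251.95 = $28,513.68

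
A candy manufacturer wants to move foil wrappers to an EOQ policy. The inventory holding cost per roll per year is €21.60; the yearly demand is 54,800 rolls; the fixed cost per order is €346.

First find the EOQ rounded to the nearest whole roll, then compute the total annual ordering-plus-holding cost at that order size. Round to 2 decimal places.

€28,620.04

EOQ = √(2DS/H) = √(2 × 54,800 × 346 / 21.6)
    = √(1,755,629.63) ≈ 1,325.00 → Q = 1,325 rolls
Annual ordering cost = (D/Q)·S = (54,800/1,325) × 346 = €14,310.04
Annual holding cost  = (Q/2)·H = (1,325/2) × 21.6 = €14,310.00
Total = €14,310.04 + €14,310.00 = €28,620.04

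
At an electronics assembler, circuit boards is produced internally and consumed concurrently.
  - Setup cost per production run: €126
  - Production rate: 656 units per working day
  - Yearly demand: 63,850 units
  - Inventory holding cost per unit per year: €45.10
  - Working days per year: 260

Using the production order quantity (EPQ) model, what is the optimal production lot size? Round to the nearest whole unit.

Daily demand d = 63,850/260 = 245.577; p = 656; 1 − d/p = 0.62564
EPQ = √(2DS / (H(1 − d/p)))
    = √(2 × 63,850 × 126 / (45.1 × 0.62564)) ≈ 755.14

755 units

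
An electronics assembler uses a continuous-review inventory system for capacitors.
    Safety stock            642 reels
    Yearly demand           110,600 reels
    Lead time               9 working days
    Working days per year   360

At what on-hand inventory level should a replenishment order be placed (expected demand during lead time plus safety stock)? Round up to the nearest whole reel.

Daily demand d = 110,600 / 360 = 307.222 reels/day
Demand during lead time = 307.222 × 9 = 2,765.00
Reorder point = 2,765.00 + 642 = 3,407.00 → round up

3,407 reels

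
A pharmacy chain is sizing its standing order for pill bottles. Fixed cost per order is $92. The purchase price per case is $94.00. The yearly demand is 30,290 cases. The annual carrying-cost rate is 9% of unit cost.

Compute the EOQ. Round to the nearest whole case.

Carrying cost H = $94 × 9% = $8.4600/case/yr
2DS/H = 2·30,290·92/8.46 = 658,789.60
EOQ = √658,789.60 ≈ 811.66

812 cases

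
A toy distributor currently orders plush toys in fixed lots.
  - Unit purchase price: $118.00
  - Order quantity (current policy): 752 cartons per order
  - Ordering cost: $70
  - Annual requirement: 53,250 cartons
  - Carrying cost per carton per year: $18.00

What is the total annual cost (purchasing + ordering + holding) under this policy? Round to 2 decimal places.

Orders/yr = 53,250/752 = 70.811; ordering cost = 70.811 × $70 = $4,956.78
Average inventory = 752/2 = 376; holding cost = 376 × $18 = $6,768.00
Purchase cost = D·C = 53,250 × 118 = $6,283,500.00
Total = $4,956.78 + $6,768.00 + $6,283,500.00 = $6,295,224.78

$6,295,224.78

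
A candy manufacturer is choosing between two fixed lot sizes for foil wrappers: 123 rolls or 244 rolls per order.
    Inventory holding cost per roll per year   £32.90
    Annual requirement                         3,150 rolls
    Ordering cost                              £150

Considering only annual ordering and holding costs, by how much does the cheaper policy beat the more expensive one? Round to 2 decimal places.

£85.46

Annual cost at Q: ordering D·S/Q plus holding Q·H/2.
TC(123) = (3,150/123)×150 + (123/2)×32.9 = £5,864.81
TC(244) = (3,150/244)×150 + (244/2)×32.9 = £5,950.28
|ΔTC| = |£5,864.81 − £5,950.28| = £85.46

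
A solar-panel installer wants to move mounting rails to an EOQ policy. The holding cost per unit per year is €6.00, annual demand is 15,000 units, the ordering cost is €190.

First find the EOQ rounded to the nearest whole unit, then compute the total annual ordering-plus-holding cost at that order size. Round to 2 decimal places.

€5,848.08

Optimal lot size Q* = (2 × 15,000 × €190 / €6)^½ ≈ 974.68 → Q = 975 units
Ordering: D/Q × S = 15,000/975 × €190 = €2,923.08
Holding:  Q/2 × H = 975/2 × €6 = €2,925.00
Total = €2,923.08 + €2,925.00 = €5,848.08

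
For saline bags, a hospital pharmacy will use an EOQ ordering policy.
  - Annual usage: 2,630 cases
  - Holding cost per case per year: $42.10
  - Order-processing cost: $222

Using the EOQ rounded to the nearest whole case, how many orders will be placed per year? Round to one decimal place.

Q* = √(2·D·S / H) = √(2·2,630·222 / 42.1) = √27,736.8 ≈ 166.54 → Q = 167
N = D/Q = 2,630/167 ≈ 15.749 orders/yr

15.7 orders per year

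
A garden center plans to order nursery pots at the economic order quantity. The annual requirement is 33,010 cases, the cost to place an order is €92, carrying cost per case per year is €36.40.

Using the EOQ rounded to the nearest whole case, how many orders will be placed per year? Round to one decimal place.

2DS/H = 2·33,010·92/36.4 = 166,863.74
EOQ = √166,863.74 ≈ 408.49 → Q = 408
Orders per year = D/Q = 33,010 / 408 = 80.907

80.9 orders per year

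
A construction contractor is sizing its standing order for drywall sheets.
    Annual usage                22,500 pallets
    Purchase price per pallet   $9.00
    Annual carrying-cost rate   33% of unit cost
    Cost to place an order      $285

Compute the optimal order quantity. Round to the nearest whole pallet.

2,078 pallets

Carrying cost H = $9 × 33% = $2.9700/pallet/yr
EOQ = √(2DS/H) = √(2 × 22,500 × 285 / 2.97)
    = √(4,318,181.82) ≈ 2,078.02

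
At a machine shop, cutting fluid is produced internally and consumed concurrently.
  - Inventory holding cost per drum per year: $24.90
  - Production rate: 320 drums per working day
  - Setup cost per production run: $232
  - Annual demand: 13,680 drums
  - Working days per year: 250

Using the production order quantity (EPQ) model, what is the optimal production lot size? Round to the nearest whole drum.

555 drums

Daily demand d = 13,680/250 = 54.720; p = 320; 1 − d/p = 0.82900
EPQ = √(2DS / (H(1 − d/p)))
    = √(2 × 13,680 × 232 / (24.9 × 0.82900)) ≈ 554.53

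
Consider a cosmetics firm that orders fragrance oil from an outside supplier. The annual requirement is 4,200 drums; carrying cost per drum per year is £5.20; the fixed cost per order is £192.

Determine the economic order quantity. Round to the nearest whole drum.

557 drums

Optimal lot size Q* = (2 × 4,200 × £192 / £5.2)^½ ≈ 556.91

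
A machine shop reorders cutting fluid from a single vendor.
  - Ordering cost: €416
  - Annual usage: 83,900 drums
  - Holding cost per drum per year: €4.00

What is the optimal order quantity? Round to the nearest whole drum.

Q* = √(2·D·S / H) = √(2·83,900·416 / 4) = √17,451,200.0 ≈ 4,177.46

4,177 drums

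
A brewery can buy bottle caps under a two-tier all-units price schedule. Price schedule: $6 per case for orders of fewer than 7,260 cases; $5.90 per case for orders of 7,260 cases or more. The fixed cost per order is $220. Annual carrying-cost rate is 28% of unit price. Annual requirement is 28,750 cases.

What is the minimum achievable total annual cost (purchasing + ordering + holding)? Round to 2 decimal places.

$176,492.97

H₁ = 28%×$6 = $1.6800;  H₂ = 28%×$5.90 = $1.6520
EOQ₁ = √(2×28,750×220/1.6800) = 2,744.04  (< 7,260, feasible at tier 1)
EOQ₂ = √(2×28,750×220/1.6520) = 2,767.20  (< 7,260 → use Q = 7,260 at tier-2 price)
TC(tier 1 (EOQ₁), Q≈2,744.0) = $177,109.99
TC(tier 2, Q≈7,260.0) = $176,492.97
Minimum at tier 2: $176,492.97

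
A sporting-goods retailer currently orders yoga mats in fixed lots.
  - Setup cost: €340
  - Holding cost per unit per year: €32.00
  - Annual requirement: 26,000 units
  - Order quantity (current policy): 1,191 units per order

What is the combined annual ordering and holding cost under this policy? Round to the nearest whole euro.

€26,478

Orders/yr = 26,000/1,191 = 21.830; ordering cost = 21.830 × €340 = €7,422.33
Average inventory = 1,191/2 = 595.5; holding cost = 595.5 × €32 = €19,056.00
Total = €7,422.33 + €19,056.00 = €26,478.33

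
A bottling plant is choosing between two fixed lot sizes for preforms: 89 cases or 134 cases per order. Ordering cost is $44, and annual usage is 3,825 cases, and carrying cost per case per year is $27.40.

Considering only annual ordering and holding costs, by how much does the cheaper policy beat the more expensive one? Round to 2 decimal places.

$18.54

For each Q, cost = (D/Q)·S + (Q/2)·H.
TC(89) = (3,825/89)×44 + (89/2)×27.4 = $3,110.31
TC(134) = (3,825/134)×44 + (134/2)×27.4 = $3,091.77
|ΔTC| = |$3,110.31 − $3,091.77| = $18.54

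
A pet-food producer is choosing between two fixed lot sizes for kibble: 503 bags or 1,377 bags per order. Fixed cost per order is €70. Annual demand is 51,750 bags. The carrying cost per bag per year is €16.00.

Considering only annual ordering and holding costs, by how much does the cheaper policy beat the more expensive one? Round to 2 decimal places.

€2,420.93

For each Q, cost = (D/Q)·S + (Q/2)·H.
TC(503) = (51,750/503)×70 + (503/2)×16 = €11,225.79
TC(1,377) = (51,750/1,377)×70 + (1,377/2)×16 = €13,646.72
|ΔTC| = |€11,225.79 − €13,646.72| = €2,420.93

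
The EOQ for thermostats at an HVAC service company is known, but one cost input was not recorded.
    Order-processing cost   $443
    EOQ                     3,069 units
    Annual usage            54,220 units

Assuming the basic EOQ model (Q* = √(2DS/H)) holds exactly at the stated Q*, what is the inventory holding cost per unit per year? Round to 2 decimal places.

$5.10

Since Q* = (2DS/H)^½, squaring gives Q*²·H = 2DS.
H = 2DS / Q² = 2 × 54,220 × 443 / 3,069² = 5.1003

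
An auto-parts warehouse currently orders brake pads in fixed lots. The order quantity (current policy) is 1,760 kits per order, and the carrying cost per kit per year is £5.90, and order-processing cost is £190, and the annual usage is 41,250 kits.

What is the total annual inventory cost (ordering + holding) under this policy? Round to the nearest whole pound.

£9,645

Annual ordering cost = (D/Q)·S = (41,250/1,760) × 190 = £4,453.12
Annual holding cost  = (Q/2)·H = (1,760/2) × 5.9 = £5,192.00
Total = £4,453.12 + £5,192.00 = £9,645.12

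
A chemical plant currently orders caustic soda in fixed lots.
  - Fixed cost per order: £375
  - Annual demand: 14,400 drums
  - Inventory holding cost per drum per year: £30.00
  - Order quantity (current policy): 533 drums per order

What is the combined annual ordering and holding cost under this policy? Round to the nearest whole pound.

£18,126

Annual ordering cost = (D/Q)·S = (14,400/533) × 375 = £10,131.33
Annual holding cost  = (Q/2)·H = (533/2) × 30 = £7,995.00
Total = £10,131.33 + £7,995.00 = £18,126.33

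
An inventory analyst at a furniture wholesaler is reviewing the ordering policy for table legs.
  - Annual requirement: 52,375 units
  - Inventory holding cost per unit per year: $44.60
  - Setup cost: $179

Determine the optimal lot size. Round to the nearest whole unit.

648 units

2DS/H = 2·52,375·179/44.6 = 420,409.19
EOQ = √420,409.19 ≈ 648.39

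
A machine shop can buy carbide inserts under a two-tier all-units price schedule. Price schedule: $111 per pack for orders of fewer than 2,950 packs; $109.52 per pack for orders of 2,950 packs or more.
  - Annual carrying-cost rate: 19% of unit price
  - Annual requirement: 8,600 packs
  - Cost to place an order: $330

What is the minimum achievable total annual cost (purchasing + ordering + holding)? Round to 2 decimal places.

$965,541.06

H₁ = 19%×$111 = $21.0900;  H₂ = 19%×$109.52 = $20.8088
EOQ₁ = √(2×8,600×330/21.0900) = 518.78  (< 2,950, feasible at tier 1)
EOQ₂ = √(2×8,600×330/20.8088) = 522.27  (< 2,950 → use Q = 2,950 at tier-2 price)
TC(tier 1 (EOQ₁), Q≈518.8) = $965,541.06
TC(tier 2, Q≈2,950.0) = $973,527.01
Minimum at tier 1 (EOQ₁): $965,541.06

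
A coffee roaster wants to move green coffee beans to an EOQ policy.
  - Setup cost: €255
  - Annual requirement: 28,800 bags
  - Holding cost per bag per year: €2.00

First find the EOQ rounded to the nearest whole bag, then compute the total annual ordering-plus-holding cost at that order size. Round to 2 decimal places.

2DS/H = 2·28,800·255/2 = 7,344,000.00
EOQ = √7,344,000.00 ≈ 2,709.98 → Q = 2,710 bags
Ordering: D/Q × S = 28,800/2,710 × €255 = €2,709.96
Holding:  Q/2 × H = 2,710/2 × €2 = €2,710.00
Total = €2,709.96 + €2,710.00 = €5,419.96

€5,419.96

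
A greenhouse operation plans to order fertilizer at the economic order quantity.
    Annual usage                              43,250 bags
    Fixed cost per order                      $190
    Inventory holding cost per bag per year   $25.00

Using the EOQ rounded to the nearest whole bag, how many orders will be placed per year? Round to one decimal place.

53.3 orders per year

EOQ = √(2DS/H) = √(2 × 43,250 × 190 / 25)
    = √(657,400.00) ≈ 810.80 → Q = 811
Orders per year = D/Q = 43,250 / 811 = 53.329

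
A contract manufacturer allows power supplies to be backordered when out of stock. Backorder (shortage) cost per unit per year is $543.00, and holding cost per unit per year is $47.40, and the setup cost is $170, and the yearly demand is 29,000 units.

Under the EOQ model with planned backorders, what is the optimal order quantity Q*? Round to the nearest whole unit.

476 units

Basic EOQ = √(2·29,000·170/47.4) = 456.089
Backorder adjustment √((H+b)/b) = √((47.4+543)/543) = 1.0427
Q* = 456.089 × 1.0427 ≈ 475.58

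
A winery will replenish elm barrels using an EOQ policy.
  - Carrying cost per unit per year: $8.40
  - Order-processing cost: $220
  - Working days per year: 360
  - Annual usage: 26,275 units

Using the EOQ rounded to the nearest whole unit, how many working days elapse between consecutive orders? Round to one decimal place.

EOQ = √(2DS/H) = √(2 × 26,275 × 220 / 8.4)
    = √(1,376,309.52) ≈ 1,173.16 → Q = 1,173 units
Cycle time = (working days × Q)/D = (360 × 1,173) / 26,275 = 16.072 days

16.1 days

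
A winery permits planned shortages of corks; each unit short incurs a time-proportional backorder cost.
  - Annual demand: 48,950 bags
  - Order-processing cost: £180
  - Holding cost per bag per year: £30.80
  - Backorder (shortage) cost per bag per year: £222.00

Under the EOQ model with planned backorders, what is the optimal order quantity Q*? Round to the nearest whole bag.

807 bags

Basic EOQ = √(2·48,950·180/30.8) = 756.401
Backorder adjustment √((H+b)/b) = √((30.8+222)/222) = 1.0671
Q* = 756.401 × 1.0671 ≈ 807.17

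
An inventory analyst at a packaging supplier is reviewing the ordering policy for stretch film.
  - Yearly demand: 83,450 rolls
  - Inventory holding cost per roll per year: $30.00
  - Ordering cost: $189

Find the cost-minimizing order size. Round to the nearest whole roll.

EOQ = √(2DS/H) = √(2 × 83,450 × 189 / 30)
    = √(1,051,470.00) ≈ 1,025.41

1,025 rolls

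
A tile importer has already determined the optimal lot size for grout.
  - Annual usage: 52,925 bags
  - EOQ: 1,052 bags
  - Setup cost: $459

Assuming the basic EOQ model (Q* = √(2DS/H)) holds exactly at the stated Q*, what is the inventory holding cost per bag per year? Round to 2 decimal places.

From Q* = √(2DS/H) ⇒ Q*² = 2DS/H.
H = 2DS / Q² = 2 × 52,925 × 459 / 1,052² = 43.9008

$43.90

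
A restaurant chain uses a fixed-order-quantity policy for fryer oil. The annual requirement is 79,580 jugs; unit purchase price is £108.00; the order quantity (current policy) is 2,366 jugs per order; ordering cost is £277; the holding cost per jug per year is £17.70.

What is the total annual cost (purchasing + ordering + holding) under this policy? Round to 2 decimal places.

Annual ordering cost = (D/Q)·S = (79,580/2,366) × 277 = £9,316.85
Annual holding cost  = (Q/2)·H = (2,366/2) × 17.7 = £20,939.10
Purchase cost = D·C = 79,580 × 108 = £8,594,640.00
Total = £9,316.85 + £20,939.10 + £8,594,640.00 = £8,624,895.95

£8,624,895.95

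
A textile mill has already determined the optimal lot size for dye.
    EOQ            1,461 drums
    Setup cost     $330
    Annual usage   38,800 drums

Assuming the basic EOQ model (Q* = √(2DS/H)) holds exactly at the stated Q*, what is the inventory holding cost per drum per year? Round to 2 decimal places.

$12.00

Since Q* = (2DS/H)^½, squaring gives Q*²·H = 2DS.
H = 2DS / Q² = 2 × 38,800 × 330 / 1,461² = 11.9971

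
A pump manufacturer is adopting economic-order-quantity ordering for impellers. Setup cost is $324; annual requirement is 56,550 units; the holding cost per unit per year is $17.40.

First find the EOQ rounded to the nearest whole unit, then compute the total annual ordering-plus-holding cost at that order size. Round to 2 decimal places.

$25,250.99

2DS/H = 2·56,550·324/17.4 = 2,106,000.00
EOQ = √2,106,000.00 ≈ 1,451.21 → Q = 1,451 units
Ordering: D/Q × S = 56,550/1,451 × $324 = $12,627.29
Holding:  Q/2 × H = 1,451/2 × $17.4 = $12,623.70
Total = $12,627.29 + $12,623.70 = $25,250.99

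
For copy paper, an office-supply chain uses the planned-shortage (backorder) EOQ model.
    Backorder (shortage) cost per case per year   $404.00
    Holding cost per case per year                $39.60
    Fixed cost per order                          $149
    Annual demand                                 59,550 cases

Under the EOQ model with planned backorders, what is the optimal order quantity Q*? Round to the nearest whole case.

Q* = √(2DS/H) · √((H + b)/b)
   = √(2 × 59,550 × 149 / 39.6) · √((39.6 + 404) / 404)
   = 669.424 × 1.0479 ≈ 701.47

701 cases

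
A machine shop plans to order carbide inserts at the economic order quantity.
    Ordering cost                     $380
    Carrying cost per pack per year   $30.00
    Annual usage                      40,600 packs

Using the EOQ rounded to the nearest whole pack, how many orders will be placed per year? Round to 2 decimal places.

EOQ = √(2DS/H) = √(2 × 40,600 × 380 / 30)
    = √(1,028,533.33) ≈ 1,014.17 → Q = 1,014
N = D/Q = 40,600/1,014 ≈ 40.039 orders/yr

40.04 orders per year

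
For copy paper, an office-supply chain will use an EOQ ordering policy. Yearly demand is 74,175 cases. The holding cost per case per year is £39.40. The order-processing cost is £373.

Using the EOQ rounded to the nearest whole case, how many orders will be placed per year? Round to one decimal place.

EOQ = √(2DS/H) = √(2 × 74,175 × 373 / 39.4)
    = √(1,404,430.20) ≈ 1,185.09 → Q = 1,185
Orders per year = D/Q = 74,175 / 1,185 = 62.595

62.6 orders per year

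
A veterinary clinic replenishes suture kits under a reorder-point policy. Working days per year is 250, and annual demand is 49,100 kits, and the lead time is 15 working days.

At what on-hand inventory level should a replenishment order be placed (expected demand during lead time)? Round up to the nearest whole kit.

Daily demand d = 49,100 / 250 = 196.400 kits/day
Demand during lead time = 196.400 × 15 = 2,946.00
Reorder point = 2,946.00 → round up

2,946 kits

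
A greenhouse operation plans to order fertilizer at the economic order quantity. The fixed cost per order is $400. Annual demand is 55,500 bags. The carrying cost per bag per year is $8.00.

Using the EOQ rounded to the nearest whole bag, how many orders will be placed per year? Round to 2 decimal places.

Optimal lot size Q* = (2 × 55,500 × $400 / $8)^½ ≈ 2,355.84 → Q = 2,356
N = D/Q = 55,500/2,356 ≈ 23.557 orders/yr

23.56 orders per year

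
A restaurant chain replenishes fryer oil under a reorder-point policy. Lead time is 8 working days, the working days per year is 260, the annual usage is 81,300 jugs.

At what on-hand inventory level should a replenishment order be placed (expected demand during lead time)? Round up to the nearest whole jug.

2,502 jugs

Daily demand d = 81,300 / 260 = 312.692 jugs/day
Demand during lead time = 312.692 × 8 = 2,501.54
Reorder point = 2,501.54 → round up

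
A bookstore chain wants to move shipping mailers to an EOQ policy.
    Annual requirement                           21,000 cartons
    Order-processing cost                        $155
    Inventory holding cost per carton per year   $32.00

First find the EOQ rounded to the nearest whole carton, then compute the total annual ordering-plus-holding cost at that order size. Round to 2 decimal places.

Q* = √(2·D·S / H) = √(2·21,000·155 / 32) = √203,437.5 ≈ 451.04 → Q = 451 cartons
Annual ordering cost = (D/Q)·S = (21,000/451) × 155 = $7,217.29
Annual holding cost  = (Q/2)·H = (451/2) × 32 = $7,216.00
Total = $7,217.29 + $7,216.00 = $14,433.29

$14,433.29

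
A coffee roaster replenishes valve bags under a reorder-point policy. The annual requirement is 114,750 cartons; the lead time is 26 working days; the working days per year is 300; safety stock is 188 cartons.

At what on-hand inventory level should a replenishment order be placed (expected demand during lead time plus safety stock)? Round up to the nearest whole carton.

10,133 cartons

Daily demand d = 114,750 / 300 = 382.500 cartons/day
Demand during lead time = 382.500 × 26 = 9,945.00
Reorder point = 9,945.00 + 188 = 10,133.00 → round up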